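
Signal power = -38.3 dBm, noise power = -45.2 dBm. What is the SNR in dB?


SNR = -38.3 - (-45.2) = 6.9 dB

6.9 dB


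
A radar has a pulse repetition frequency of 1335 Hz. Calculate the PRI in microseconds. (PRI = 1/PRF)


PRI = 1/1335 = 0.0007490637 s = 749.1 us

749.1 us


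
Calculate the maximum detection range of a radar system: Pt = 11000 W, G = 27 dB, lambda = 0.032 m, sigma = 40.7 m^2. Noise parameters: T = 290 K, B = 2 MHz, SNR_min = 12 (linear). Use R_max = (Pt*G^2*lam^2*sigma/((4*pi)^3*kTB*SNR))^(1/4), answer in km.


G_lin = 10^(27/10) = 501.187234
R^4 = 11000 * 501.187234^2 * 0.032^2 * 40.7 / ((4*pi)^3 * 1.38e-23 * 290 * 2000000.0 * 12)
R^4 = 6.04184e17 m^4
R_max = (6.04184e17)^(1/4) = 27880.0 m = 27.9 km

27.9 km


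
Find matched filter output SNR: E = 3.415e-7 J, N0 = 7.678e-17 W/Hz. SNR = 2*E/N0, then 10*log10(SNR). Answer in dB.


SNR_lin = 2 * 3.415e-7 / 7.678e-17 = 8.896e9
SNR_dB = 10*log10(8.896e9) = 99.5 dB

99.5 dB


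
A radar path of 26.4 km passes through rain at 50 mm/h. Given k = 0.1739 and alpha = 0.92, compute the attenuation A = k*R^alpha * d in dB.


gamma = 0.1739 * 50^0.92 = 6.358461 dB/km
A = 6.358461 * 26.4 = 167.86 dB

167.86 dB


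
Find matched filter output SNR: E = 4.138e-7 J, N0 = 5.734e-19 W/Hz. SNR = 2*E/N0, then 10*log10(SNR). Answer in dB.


SNR_lin = 2 * 4.138e-7 / 5.734e-19 = 1.443e12
SNR_dB = 10*log10(1.443e12) = 121.6 dB

121.6 dB


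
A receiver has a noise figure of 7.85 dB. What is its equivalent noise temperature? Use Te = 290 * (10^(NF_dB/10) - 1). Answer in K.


NF_lin = 10^(7.85/10) = 6.095369
Te = 290 * (6.095369 - 1) = 1477.7 K

1477.7 K


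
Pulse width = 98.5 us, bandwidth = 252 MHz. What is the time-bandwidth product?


TBP = 98.5 * 252 = 24822.0

24822.0


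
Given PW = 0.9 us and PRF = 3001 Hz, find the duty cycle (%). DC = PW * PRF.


DC = 0.9e-6 * 3001 * 100 = 0.27%

0.27%


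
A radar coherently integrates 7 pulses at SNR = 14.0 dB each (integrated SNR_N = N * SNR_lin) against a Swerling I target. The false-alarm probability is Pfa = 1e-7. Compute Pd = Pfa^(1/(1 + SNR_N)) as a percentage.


SNR_lin = 10^(14.0/10) = 25.11886
SNR_N = 7 * 25.11886 = 175.83202
1/(1 + SNR_N) = 1/176.83202 = 0.0056551
Pd = (1e-7)^0.0056551 = 0.91288
Pd = 91.3%

91.3%


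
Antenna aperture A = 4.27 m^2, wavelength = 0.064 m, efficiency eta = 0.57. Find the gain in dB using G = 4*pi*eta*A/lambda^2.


G_linear = 4*pi*0.57*4.27/0.064^2 = 7467.11
G_dB = 10*log10(7467.11) = 38.7 dB

38.7 dB


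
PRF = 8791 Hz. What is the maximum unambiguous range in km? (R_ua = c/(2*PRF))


R_ua = 3e8 / (2 * 8791) = 17062.9 m = 17.1 km

17.1 km


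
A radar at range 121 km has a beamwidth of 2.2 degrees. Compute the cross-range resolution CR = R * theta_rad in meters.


BW_rad = 0.038397244
CR = 121000 * 0.038397244 = 4646.1 m

4646.1 m


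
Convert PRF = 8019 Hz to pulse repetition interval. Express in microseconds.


PRI = 1/8019 = 0.0001247038 s = 124.7 us

124.7 us


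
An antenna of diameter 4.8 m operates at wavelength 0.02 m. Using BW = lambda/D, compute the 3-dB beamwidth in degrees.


BW_rad = 0.02 / 4.8 = 0.004167
BW_deg = 0.24 degrees

0.24 degrees


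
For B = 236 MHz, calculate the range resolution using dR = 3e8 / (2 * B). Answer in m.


dR = 3e8 / (2 * 236000000.0) = 0.64 m

0.64 m


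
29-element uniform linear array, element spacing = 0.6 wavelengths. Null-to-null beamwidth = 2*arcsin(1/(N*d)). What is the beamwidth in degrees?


1/(N*d) = 1/(29*0.6) = 0.057471
BW = 2*arcsin(0.057471) = 6.6 degrees

6.6 degrees


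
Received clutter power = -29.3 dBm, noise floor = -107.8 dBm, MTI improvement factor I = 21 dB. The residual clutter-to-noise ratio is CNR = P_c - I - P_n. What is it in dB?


CNR = -29.3 - 21 - (-107.8) = 57.5 dB

57.5 dB


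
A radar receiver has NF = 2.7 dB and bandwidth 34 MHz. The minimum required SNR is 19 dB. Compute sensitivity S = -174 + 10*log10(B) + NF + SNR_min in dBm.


10*log10(34000000.0) = 75.31
S = -174 + 75.31 + 2.7 + 19 = -77.0 dBm

-77.0 dBm


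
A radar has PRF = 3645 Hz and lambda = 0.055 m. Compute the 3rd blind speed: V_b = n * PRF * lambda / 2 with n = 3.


V_blind = 3 * 3645 * 0.055 / 2 = 300.7 m/s

300.7 m/s


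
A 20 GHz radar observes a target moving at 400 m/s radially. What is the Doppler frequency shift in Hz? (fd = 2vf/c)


fd = 2 * 400 * 20000000000.0 / 3e8 = 53333.3 Hz

53333.3 Hz


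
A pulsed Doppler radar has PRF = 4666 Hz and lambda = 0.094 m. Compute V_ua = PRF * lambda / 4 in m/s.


V_ua = 4666 * 0.094 / 4 = 109.7 m/s

109.7 m/s


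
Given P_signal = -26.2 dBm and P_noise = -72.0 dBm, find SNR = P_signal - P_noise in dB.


SNR = -26.2 - (-72.0) = 45.8 dB

45.8 dB


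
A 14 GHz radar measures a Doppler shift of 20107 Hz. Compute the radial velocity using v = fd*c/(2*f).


v = 20107 * 3e8 / (2 * 14000000000.0) = 215.4 m/s

215.4 m/s


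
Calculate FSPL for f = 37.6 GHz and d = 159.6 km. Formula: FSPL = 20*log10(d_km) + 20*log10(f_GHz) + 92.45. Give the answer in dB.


20*log10(159.6) = 44.06
20*log10(37.6) = 31.5
FSPL = 168.0 dB

168.0 dB


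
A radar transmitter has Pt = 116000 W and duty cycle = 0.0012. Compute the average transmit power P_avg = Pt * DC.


P_avg = 116000 * 0.0012 = 139.2 W

139.2 W


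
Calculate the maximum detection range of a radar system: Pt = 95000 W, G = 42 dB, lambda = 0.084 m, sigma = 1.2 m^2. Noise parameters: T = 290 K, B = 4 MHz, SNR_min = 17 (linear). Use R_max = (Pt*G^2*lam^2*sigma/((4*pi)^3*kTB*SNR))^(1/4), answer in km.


G_lin = 10^(42/10) = 15848.931925
R^4 = 95000 * 15848.931925^2 * 0.084^2 * 1.2 / ((4*pi)^3 * 1.38e-23 * 290 * 4000000.0 * 17)
R^4 = 3.74152e20 m^4
R_max = (3.74152e20)^(1/4) = 139079.1 m = 139.1 km

139.1 km


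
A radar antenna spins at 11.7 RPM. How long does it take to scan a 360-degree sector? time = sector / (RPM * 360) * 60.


t = 360 / (11.7 * 360) * 60 = 5.13 s

5.13 s


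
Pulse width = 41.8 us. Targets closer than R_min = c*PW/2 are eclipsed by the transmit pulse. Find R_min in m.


R_min = 3e8 * 41.8e-6 / 2 = 6270.0 m

6270.0 m


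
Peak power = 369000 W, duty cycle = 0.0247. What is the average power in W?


P_avg = 369000 * 0.0247 = 9114.3 W

9114.3 W


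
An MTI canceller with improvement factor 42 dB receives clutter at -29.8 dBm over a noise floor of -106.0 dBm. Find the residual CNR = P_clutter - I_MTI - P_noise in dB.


CNR = -29.8 - 42 - (-106.0) = 34.2 dB

34.2 dB


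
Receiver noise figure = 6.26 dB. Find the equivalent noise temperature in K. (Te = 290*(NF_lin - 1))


NF_lin = 10^(6.26/10) = 4.226686
Te = 290 * (4.226686 - 1) = 935.7 K

935.7 K


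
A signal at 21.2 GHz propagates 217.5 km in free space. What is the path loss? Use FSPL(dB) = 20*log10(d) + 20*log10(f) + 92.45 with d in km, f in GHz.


20*log10(217.5) = 46.75
20*log10(21.2) = 26.53
FSPL = 165.7 dB

165.7 dB


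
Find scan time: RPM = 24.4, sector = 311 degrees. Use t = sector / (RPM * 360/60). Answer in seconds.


t = 311 / (24.4 * 360) * 60 = 2.12 s

2.12 s


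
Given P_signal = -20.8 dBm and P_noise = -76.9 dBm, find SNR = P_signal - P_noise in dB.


SNR = -20.8 - (-76.9) = 56.1 dB

56.1 dB


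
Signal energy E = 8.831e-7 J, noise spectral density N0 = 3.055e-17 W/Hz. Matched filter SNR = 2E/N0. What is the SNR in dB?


SNR_lin = 2 * 8.831e-7 / 3.055e-17 = 5.781e10
SNR_dB = 10*log10(5.781e10) = 107.6 dB

107.6 dB


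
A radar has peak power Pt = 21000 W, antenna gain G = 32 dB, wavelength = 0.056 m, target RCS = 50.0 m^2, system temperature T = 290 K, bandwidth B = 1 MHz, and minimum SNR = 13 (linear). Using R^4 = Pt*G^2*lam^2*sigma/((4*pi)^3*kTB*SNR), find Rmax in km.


G_lin = 10^(32/10) = 1584.893192
R^4 = 21000 * 1584.893192^2 * 0.056^2 * 50.0 / ((4*pi)^3 * 1.38e-23 * 290 * 1000000.0 * 13)
R^4 = 8.01153e19 m^4
R_max = (8.01153e19)^(1/4) = 94608.2 m = 94.6 km

94.6 km


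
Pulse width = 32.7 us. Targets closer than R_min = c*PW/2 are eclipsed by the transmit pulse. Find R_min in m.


R_min = 3e8 * 32.7e-6 / 2 = 4905.0 m

4905.0 m


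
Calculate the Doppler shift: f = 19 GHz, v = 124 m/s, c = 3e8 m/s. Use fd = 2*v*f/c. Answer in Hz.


fd = 2 * 124 * 19000000000.0 / 3e8 = 15706.7 Hz

15706.7 Hz


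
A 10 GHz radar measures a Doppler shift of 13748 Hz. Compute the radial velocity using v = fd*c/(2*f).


v = 13748 * 3e8 / (2 * 10000000000.0) = 206.2 m/s

206.2 m/s


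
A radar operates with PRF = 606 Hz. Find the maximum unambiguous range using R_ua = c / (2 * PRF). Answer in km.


R_ua = 3e8 / (2 * 606) = 247524.8 m = 247.5 km

247.5 km


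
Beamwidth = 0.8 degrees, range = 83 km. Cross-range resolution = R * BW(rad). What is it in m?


BW_rad = 0.013962634
CR = 83000 * 0.013962634 = 1158.9 m

1158.9 m


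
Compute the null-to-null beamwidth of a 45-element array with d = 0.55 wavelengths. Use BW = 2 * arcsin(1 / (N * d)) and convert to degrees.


1/(N*d) = 1/(45*0.55) = 0.040404
BW = 2*arcsin(0.040404) = 4.6 degrees

4.6 degrees


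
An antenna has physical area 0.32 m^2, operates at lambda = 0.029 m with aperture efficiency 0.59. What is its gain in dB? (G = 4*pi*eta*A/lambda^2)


G_linear = 4*pi*0.59*0.32/0.029^2 = 2821.08
G_dB = 10*log10(2821.08) = 34.5 dB

34.5 dB


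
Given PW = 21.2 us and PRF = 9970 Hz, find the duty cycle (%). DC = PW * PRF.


DC = 21.2e-6 * 9970 * 100 = 21.14%

21.14%


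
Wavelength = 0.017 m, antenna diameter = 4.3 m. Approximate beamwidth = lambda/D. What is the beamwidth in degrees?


BW_rad = 0.017 / 4.3 = 0.003953
BW_deg = 0.23 degrees

0.23 degrees


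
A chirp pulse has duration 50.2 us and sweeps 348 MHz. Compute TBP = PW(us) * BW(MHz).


TBP = 50.2 * 348 = 17469.6

17469.6


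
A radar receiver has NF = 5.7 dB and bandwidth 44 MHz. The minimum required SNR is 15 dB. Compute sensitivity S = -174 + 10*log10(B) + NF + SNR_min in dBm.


10*log10(44000000.0) = 76.43
S = -174 + 76.43 + 5.7 + 15 = -76.9 dBm

-76.9 dBm


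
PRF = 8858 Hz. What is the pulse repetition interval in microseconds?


PRI = 1/8858 = 0.0001128923 s = 112.9 us

112.9 us


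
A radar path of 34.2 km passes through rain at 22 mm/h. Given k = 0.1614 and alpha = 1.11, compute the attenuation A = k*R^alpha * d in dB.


gamma = 0.1614 * 22^1.11 = 4.988761 dB/km
A = 4.988761 * 34.2 = 170.62 dB

170.62 dB


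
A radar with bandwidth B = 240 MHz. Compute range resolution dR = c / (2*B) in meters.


dR = 3e8 / (2 * 240000000.0) = 0.63 m

0.63 m


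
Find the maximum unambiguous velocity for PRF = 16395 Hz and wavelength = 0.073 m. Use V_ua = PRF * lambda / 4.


V_ua = 16395 * 0.073 / 4 = 299.2 m/s

299.2 m/s


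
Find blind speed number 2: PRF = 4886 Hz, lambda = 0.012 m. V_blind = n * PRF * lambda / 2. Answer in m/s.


V_blind = 2 * 4886 * 0.012 / 2 = 58.6 m/s

58.6 m/s


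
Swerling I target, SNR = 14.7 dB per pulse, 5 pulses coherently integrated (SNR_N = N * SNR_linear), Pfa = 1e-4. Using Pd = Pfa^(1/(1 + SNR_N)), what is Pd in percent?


SNR_lin = 10^(14.7/10) = 29.51209
SNR_N = 5 * 29.51209 = 147.56045
1/(1 + SNR_N) = 1/148.56045 = 0.0067313
Pd = (1e-4)^0.0067313 = 0.93989
Pd = 94.0%

94.0%


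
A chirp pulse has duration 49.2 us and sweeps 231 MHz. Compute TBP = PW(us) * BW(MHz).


TBP = 49.2 * 231 = 11365.2

11365.2


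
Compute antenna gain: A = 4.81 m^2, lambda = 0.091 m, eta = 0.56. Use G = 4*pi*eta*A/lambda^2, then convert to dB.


G_linear = 4*pi*0.56*4.81/0.091^2 = 4087.52
G_dB = 10*log10(4087.52) = 36.1 dB

36.1 dB


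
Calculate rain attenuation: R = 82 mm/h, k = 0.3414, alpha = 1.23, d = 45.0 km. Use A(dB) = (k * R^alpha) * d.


gamma = 0.3414 * 82^1.23 = 77.135546 dB/km
A = 77.135546 * 45.0 = 3471.1 dB

3471.1 dB


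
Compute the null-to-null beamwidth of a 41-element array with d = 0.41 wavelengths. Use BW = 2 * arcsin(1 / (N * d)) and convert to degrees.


1/(N*d) = 1/(41*0.41) = 0.059488
BW = 2*arcsin(0.059488) = 6.8 degrees

6.8 degrees


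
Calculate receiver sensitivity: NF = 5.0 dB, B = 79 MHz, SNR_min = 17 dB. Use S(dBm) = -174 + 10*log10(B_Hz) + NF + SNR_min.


10*log10(79000000.0) = 78.98
S = -174 + 78.98 + 5.0 + 17 = -73.0 dBm

-73.0 dBm


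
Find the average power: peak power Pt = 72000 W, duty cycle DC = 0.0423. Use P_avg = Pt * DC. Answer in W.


P_avg = 72000 * 0.0423 = 3045.6 W

3045.6 W


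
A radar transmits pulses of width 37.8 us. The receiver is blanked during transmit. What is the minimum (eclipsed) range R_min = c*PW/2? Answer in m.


R_min = 3e8 * 37.8e-6 / 2 = 5670.0 m

5670.0 m


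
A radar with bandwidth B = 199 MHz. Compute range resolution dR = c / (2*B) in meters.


dR = 3e8 / (2 * 199000000.0) = 0.75 m

0.75 m


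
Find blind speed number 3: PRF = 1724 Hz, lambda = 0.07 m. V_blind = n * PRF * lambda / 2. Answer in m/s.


V_blind = 3 * 1724 * 0.07 / 2 = 181.0 m/s

181.0 m/s


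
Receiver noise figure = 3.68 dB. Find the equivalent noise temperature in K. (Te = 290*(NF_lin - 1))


NF_lin = 10^(3.68/10) = 2.333458
Te = 290 * (2.333458 - 1) = 386.7 K

386.7 K


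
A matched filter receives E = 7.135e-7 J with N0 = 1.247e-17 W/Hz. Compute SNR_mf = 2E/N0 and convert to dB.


SNR_lin = 2 * 7.135e-7 / 1.247e-17 = 1.144e11
SNR_dB = 10*log10(1.144e11) = 110.6 dB

110.6 dB


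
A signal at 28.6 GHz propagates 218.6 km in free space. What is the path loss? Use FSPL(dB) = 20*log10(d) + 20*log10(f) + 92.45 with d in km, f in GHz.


20*log10(218.6) = 46.79
20*log10(28.6) = 29.13
FSPL = 168.4 dB

168.4 dB


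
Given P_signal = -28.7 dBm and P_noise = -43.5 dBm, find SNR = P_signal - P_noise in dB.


SNR = -28.7 - (-43.5) = 14.8 dB

14.8 dB


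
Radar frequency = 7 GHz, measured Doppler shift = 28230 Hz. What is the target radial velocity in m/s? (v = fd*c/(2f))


v = 28230 * 3e8 / (2 * 7000000000.0) = 604.9 m/s

604.9 m/s


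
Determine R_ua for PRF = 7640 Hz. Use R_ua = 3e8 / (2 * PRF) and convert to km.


R_ua = 3e8 / (2 * 7640) = 19633.5 m = 19.6 km

19.6 km


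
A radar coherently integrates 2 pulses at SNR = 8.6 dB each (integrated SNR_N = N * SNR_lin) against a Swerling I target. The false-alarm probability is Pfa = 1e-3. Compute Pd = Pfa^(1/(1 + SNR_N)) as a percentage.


SNR_lin = 10^(8.6/10) = 7.24436
SNR_N = 2 * 7.24436 = 14.48872
1/(1 + SNR_N) = 1/15.48872 = 0.0645631
Pd = (1e-3)^0.0645631 = 0.64019
Pd = 64.0%

64.0%


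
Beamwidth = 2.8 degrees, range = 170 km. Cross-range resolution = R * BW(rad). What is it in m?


BW_rad = 0.048869219
CR = 170000 * 0.048869219 = 8307.8 m

8307.8 m


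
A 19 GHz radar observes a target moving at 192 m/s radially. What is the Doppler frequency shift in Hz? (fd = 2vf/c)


fd = 2 * 192 * 19000000000.0 / 3e8 = 24320.0 Hz

24320.0 Hz


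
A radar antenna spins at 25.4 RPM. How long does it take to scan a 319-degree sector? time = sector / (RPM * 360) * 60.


t = 319 / (25.4 * 360) * 60 = 2.09 s

2.09 s


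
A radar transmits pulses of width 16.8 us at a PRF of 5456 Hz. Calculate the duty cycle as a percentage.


DC = 16.8e-6 * 5456 * 100 = 9.17%

9.17%


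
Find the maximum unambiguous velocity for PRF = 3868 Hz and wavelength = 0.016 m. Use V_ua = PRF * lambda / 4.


V_ua = 3868 * 0.016 / 4 = 15.5 m/s

15.5 m/s


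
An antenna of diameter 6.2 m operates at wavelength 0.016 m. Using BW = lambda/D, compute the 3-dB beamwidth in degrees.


BW_rad = 0.016 / 6.2 = 0.002581
BW_deg = 0.15 degrees

0.15 degrees


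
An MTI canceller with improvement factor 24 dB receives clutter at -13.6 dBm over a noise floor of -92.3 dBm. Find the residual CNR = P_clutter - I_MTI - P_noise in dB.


CNR = -13.6 - 24 - (-92.3) = 54.7 dB

54.7 dB


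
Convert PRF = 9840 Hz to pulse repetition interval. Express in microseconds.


PRI = 1/9840 = 0.000101626 s = 101.6 us

101.6 us


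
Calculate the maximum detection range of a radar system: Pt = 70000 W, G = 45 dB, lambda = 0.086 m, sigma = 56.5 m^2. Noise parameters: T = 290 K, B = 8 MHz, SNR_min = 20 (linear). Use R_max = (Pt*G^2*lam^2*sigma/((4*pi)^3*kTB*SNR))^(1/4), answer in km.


G_lin = 10^(45/10) = 31622.776602
R^4 = 70000 * 31622.776602^2 * 0.086^2 * 56.5 / ((4*pi)^3 * 1.38e-23 * 290 * 8000000.0 * 20)
R^4 = 2.30206e22 m^4
R_max = (2.30206e22)^(1/4) = 389519.5 m = 389.5 km

389.5 km


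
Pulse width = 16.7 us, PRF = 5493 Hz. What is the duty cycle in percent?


DC = 16.7e-6 * 5493 * 100 = 9.17%

9.17%


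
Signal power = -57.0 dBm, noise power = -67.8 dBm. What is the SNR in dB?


SNR = -57.0 - (-67.8) = 10.8 dB

10.8 dB


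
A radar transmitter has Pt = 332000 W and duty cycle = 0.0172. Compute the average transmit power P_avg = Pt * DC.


P_avg = 332000 * 0.0172 = 5710.4 W

5710.4 W


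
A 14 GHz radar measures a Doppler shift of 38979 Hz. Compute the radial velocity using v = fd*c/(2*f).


v = 38979 * 3e8 / (2 * 14000000000.0) = 417.6 m/s

417.6 m/s


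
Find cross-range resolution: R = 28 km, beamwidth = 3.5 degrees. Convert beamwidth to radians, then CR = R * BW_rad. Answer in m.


BW_rad = 0.061086524
CR = 28000 * 0.061086524 = 1710.4 m

1710.4 m


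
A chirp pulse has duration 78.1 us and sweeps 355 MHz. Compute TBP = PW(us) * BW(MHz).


TBP = 78.1 * 355 = 27725.5

27725.5


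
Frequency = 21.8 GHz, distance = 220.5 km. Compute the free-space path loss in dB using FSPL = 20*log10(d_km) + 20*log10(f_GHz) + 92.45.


20*log10(220.5) = 46.87
20*log10(21.8) = 26.77
FSPL = 166.1 dB

166.1 dB


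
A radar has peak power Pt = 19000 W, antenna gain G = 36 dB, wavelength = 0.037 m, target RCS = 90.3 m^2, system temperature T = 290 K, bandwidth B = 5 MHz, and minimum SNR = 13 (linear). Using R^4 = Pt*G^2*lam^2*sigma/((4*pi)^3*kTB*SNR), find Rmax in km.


G_lin = 10^(36/10) = 3981.071706
R^4 = 19000 * 3981.071706^2 * 0.037^2 * 90.3 / ((4*pi)^3 * 1.38e-23 * 290 * 5000000.0 * 13)
R^4 = 7.21149e19 m^4
R_max = (7.21149e19)^(1/4) = 92152.3 m = 92.2 km

92.2 km


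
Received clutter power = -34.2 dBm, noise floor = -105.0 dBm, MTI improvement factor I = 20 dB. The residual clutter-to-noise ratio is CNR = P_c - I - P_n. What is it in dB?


CNR = -34.2 - 20 - (-105.0) = 50.8 dB

50.8 dB


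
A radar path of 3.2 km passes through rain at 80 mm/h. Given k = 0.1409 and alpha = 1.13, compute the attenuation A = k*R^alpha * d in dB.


gamma = 0.1409 * 80^1.13 = 19.925199 dB/km
A = 19.925199 * 3.2 = 63.76 dB

63.76 dB


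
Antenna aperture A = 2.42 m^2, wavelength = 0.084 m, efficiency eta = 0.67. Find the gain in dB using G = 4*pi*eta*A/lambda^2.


G_linear = 4*pi*0.67*2.42/0.084^2 = 2887.63
G_dB = 10*log10(2887.63) = 34.6 dB

34.6 dB


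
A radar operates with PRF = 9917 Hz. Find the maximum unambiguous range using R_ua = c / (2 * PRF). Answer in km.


R_ua = 3e8 / (2 * 9917) = 15125.5 m = 15.1 km

15.1 km


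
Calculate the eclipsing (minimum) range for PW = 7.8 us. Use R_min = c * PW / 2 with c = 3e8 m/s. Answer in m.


R_min = 3e8 * 7.8e-6 / 2 = 1170.0 m

1170.0 m


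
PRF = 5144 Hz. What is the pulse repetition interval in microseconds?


PRI = 1/5144 = 0.0001944012 s = 194.4 us

194.4 us


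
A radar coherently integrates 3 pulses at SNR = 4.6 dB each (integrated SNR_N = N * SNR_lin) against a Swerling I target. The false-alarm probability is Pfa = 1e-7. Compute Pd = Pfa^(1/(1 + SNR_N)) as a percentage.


SNR_lin = 10^(4.6/10) = 2.88403
SNR_N = 3 * 2.88403 = 8.65209
1/(1 + SNR_N) = 1/9.65209 = 0.1036045
Pd = (1e-7)^0.1036045 = 0.18826
Pd = 18.8%

18.8%


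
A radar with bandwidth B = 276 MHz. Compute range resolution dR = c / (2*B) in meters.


dR = 3e8 / (2 * 276000000.0) = 0.54 m

0.54 m


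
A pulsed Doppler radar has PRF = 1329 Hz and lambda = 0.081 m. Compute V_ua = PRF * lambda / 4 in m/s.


V_ua = 1329 * 0.081 / 4 = 26.9 m/s

26.9 m/s


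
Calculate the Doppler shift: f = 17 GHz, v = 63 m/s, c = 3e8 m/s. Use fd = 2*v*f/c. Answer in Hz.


fd = 2 * 63 * 17000000000.0 / 3e8 = 7140.0 Hz

7140.0 Hz


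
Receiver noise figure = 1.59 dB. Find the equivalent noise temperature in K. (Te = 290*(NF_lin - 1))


NF_lin = 10^(1.59/10) = 1.442115
Te = 290 * (1.442115 - 1) = 128.2 K

128.2 K


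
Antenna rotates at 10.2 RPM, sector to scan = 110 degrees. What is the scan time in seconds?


t = 110 / (10.2 * 360) * 60 = 1.8 s

1.8 s


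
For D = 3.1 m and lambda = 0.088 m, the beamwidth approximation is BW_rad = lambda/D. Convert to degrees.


BW_rad = 0.088 / 3.1 = 0.028387
BW_deg = 1.63 degrees

1.63 degrees


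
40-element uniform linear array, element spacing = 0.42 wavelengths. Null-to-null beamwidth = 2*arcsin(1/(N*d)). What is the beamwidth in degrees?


1/(N*d) = 1/(40*0.42) = 0.059524
BW = 2*arcsin(0.059524) = 6.8 degrees

6.8 degrees


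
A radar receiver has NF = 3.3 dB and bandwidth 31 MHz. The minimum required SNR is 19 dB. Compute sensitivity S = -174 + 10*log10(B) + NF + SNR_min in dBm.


10*log10(31000000.0) = 74.91
S = -174 + 74.91 + 3.3 + 19 = -76.8 dBm

-76.8 dBm


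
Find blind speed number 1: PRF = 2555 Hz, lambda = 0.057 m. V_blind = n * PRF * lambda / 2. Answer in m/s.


V_blind = 1 * 2555 * 0.057 / 2 = 72.8 m/s

72.8 m/s


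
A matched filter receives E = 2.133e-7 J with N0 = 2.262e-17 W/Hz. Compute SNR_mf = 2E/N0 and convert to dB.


SNR_lin = 2 * 2.133e-7 / 2.262e-17 = 1.886e10
SNR_dB = 10*log10(1.886e10) = 102.8 dB

102.8 dB


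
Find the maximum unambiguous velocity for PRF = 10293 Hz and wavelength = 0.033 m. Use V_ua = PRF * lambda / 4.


V_ua = 10293 * 0.033 / 4 = 84.9 m/s

84.9 m/s


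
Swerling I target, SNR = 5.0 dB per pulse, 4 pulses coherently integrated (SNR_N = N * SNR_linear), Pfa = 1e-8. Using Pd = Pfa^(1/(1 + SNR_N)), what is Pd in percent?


SNR_lin = 10^(5.0/10) = 3.16228
SNR_N = 4 * 3.16228 = 12.64912
1/(1 + SNR_N) = 1/13.64912 = 0.0732648
Pd = (1e-8)^0.0732648 = 0.25935
Pd = 25.9%

25.9%


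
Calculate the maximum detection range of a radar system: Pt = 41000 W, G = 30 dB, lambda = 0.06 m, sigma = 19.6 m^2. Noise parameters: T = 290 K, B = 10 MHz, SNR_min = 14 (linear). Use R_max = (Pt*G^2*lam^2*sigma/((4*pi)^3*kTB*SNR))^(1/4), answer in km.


G_lin = 10^(30/10) = 1000.0
R^4 = 41000 * 1000.0^2 * 0.06^2 * 19.6 / ((4*pi)^3 * 1.38e-23 * 290 * 10000000.0 * 14)
R^4 = 2.602e18 m^4
R_max = (2.602e18)^(1/4) = 40163.1 m = 40.2 km

40.2 km


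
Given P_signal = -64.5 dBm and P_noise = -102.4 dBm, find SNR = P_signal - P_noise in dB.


SNR = -64.5 - (-102.4) = 37.9 dB

37.9 dB


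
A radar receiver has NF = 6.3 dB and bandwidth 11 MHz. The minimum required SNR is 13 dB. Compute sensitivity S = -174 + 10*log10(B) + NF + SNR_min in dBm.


10*log10(11000000.0) = 70.41
S = -174 + 70.41 + 6.3 + 13 = -84.3 dBm

-84.3 dBm


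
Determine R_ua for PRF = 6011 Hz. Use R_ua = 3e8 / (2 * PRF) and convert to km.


R_ua = 3e8 / (2 * 6011) = 24954.3 m = 25.0 km

25.0 km


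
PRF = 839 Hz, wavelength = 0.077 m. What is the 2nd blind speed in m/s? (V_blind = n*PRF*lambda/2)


V_blind = 2 * 839 * 0.077 / 2 = 64.6 m/s

64.6 m/s


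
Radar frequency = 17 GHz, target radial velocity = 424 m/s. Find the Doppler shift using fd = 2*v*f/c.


fd = 2 * 424 * 17000000000.0 / 3e8 = 48053.3 Hz

48053.3 Hz


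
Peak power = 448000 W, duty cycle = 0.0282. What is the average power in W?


P_avg = 448000 * 0.0282 = 12633.6 W

12633.6 W


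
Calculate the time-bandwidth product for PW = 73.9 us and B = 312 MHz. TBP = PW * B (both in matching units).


TBP = 73.9 * 312 = 23056.8

23056.8


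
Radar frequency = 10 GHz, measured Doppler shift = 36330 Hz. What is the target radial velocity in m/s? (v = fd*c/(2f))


v = 36330 * 3e8 / (2 * 10000000000.0) = 545.0 m/s

545.0 m/s


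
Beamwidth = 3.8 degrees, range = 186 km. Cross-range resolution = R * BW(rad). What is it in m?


BW_rad = 0.066322512
CR = 186000 * 0.066322512 = 12336.0 m

12336.0 m


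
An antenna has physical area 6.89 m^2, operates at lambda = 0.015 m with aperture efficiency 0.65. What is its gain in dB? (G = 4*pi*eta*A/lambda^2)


G_linear = 4*pi*0.65*6.89/0.015^2 = 250126.63
G_dB = 10*log10(250126.63) = 54.0 dB

54.0 dB


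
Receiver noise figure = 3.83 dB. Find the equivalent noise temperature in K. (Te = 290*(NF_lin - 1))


NF_lin = 10^(3.83/10) = 2.415461
Te = 290 * (2.415461 - 1) = 410.5 K

410.5 K


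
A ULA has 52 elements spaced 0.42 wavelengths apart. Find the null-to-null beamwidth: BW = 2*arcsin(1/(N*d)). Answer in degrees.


1/(N*d) = 1/(52*0.42) = 0.045788
BW = 2*arcsin(0.045788) = 5.2 degrees

5.2 degrees


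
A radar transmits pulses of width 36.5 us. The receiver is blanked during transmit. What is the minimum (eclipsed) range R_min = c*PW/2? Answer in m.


R_min = 3e8 * 36.5e-6 / 2 = 5475.0 m

5475.0 m


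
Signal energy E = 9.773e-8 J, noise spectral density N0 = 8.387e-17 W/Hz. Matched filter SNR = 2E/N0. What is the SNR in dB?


SNR_lin = 2 * 9.773e-8 / 8.387e-17 = 2.331e9
SNR_dB = 10*log10(2.331e9) = 93.7 dB

93.7 dB


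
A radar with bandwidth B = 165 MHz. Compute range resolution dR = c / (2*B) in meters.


dR = 3e8 / (2 * 165000000.0) = 0.91 m

0.91 m


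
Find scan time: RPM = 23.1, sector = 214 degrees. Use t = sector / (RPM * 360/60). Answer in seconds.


t = 214 / (23.1 * 360) * 60 = 1.54 s

1.54 s


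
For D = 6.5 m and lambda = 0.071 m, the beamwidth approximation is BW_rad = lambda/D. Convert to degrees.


BW_rad = 0.071 / 6.5 = 0.010923
BW_deg = 0.63 degrees

0.63 degrees


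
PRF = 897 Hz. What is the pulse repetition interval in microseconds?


PRI = 1/897 = 0.0011148272 s = 1114.8 us

1114.8 us


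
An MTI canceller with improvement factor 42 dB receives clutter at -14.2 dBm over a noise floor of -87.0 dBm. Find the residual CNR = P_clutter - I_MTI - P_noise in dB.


CNR = -14.2 - 42 - (-87.0) = 30.8 dB

30.8 dB


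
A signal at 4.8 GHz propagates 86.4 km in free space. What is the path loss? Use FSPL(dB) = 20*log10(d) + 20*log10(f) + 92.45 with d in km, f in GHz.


20*log10(86.4) = 38.73
20*log10(4.8) = 13.62
FSPL = 144.8 dB

144.8 dB


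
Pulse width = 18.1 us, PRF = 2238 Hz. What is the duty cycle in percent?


DC = 18.1e-6 * 2238 * 100 = 4.05%

4.05%


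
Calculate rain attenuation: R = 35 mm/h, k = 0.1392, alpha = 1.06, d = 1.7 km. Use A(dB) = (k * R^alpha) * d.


gamma = 0.1392 * 35^1.06 = 6.030473 dB/km
A = 6.030473 * 1.7 = 10.25 dB

10.25 dB


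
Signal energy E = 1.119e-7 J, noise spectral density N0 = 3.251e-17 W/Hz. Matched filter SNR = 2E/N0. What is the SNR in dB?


SNR_lin = 2 * 1.119e-7 / 3.251e-17 = 6.884e9
SNR_dB = 10*log10(6.884e9) = 98.4 dB

98.4 dB


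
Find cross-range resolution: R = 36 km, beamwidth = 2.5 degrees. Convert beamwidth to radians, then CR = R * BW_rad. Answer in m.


BW_rad = 0.043633231
CR = 36000 * 0.043633231 = 1570.8 m

1570.8 m


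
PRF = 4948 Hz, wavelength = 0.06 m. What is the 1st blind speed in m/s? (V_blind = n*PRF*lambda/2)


V_blind = 1 * 4948 * 0.06 / 2 = 148.4 m/s

148.4 m/s


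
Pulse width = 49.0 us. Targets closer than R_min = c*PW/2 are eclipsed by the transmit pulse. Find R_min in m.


R_min = 3e8 * 49.0e-6 / 2 = 7350.0 m

7350.0 m


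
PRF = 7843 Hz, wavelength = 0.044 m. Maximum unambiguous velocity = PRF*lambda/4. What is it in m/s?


V_ua = 7843 * 0.044 / 4 = 86.3 m/s

86.3 m/s


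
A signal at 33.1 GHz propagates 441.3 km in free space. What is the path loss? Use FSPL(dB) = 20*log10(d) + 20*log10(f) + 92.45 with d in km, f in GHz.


20*log10(441.3) = 52.89
20*log10(33.1) = 30.4
FSPL = 175.7 dB

175.7 dB


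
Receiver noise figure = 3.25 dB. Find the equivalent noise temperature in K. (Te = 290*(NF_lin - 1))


NF_lin = 10^(3.25/10) = 2.113489
Te = 290 * (2.113489 - 1) = 322.9 K

322.9 K


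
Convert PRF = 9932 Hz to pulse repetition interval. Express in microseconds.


PRI = 1/9932 = 0.0001006847 s = 100.7 us

100.7 us


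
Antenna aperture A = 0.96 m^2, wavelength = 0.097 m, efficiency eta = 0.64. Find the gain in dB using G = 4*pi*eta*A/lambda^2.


G_linear = 4*pi*0.64*0.96/0.097^2 = 820.57
G_dB = 10*log10(820.57) = 29.1 dB

29.1 dB


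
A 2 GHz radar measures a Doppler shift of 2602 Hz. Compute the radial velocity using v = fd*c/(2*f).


v = 2602 * 3e8 / (2 * 2000000000.0) = 195.2 m/s

195.2 m/s


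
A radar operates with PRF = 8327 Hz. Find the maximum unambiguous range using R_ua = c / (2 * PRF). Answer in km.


R_ua = 3e8 / (2 * 8327) = 18013.7 m = 18.0 km

18.0 km


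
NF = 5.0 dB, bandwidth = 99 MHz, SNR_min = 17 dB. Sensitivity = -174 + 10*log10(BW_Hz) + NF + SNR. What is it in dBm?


10*log10(99000000.0) = 79.96
S = -174 + 79.96 + 5.0 + 17 = -72.0 dBm

-72.0 dBm


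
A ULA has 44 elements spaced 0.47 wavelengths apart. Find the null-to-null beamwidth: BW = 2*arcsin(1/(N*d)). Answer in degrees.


1/(N*d) = 1/(44*0.47) = 0.048356
BW = 2*arcsin(0.048356) = 5.5 degrees

5.5 degrees


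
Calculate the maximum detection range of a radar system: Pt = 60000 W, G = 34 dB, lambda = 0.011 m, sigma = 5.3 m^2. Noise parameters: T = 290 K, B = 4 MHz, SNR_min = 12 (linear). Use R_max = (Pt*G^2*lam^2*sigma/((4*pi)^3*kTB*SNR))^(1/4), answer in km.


G_lin = 10^(34/10) = 2511.886432
R^4 = 60000 * 2511.886432^2 * 0.011^2 * 5.3 / ((4*pi)^3 * 1.38e-23 * 290 * 4000000.0 * 12)
R^4 = 6.3689e17 m^4
R_max = (6.3689e17)^(1/4) = 28249.8 m = 28.2 km

28.2 km


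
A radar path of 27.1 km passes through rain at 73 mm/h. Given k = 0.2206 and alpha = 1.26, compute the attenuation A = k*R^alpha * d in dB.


gamma = 0.2206 * 73^1.26 = 49.135153 dB/km
A = 49.135153 * 27.1 = 1331.56 dB

1331.56 dB


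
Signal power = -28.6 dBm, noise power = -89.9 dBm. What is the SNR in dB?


SNR = -28.6 - (-89.9) = 61.3 dB

61.3 dB


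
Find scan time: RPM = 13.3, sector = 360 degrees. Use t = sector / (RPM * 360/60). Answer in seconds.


t = 360 / (13.3 * 360) * 60 = 4.51 s

4.51 s


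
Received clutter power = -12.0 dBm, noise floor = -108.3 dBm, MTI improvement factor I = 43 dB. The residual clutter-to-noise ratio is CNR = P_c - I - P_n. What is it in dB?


CNR = -12.0 - 43 - (-108.3) = 53.3 dB

53.3 dB


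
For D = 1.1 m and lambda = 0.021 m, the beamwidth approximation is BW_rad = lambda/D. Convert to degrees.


BW_rad = 0.021 / 1.1 = 0.019091
BW_deg = 1.09 degrees

1.09 degrees


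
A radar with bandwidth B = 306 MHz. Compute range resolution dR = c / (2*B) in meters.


dR = 3e8 / (2 * 306000000.0) = 0.49 m

0.49 m


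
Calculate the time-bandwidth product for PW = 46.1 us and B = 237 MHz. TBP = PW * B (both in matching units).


TBP = 46.1 * 237 = 10925.7

10925.7


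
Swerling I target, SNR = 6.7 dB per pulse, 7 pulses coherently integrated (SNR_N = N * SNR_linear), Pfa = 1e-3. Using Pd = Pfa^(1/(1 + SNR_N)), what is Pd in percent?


SNR_lin = 10^(6.7/10) = 4.67735
SNR_N = 7 * 4.67735 = 32.74145
1/(1 + SNR_N) = 1/33.74145 = 0.0296371
Pd = (1e-3)^0.0296371 = 0.81487
Pd = 81.5%

81.5%


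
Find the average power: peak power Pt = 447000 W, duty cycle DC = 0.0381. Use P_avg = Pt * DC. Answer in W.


P_avg = 447000 * 0.0381 = 17030.7 W

17030.7 W


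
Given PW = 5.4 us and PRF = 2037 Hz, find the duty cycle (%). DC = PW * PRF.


DC = 5.4e-6 * 2037 * 100 = 1.1%

1.1%


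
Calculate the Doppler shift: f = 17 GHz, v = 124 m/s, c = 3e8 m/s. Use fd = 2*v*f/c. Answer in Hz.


fd = 2 * 124 * 17000000000.0 / 3e8 = 14053.3 Hz

14053.3 Hz


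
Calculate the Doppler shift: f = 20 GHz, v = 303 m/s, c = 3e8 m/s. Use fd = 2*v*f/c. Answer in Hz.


fd = 2 * 303 * 20000000000.0 / 3e8 = 40400.0 Hz

40400.0 Hz


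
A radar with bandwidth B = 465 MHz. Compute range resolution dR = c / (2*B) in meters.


dR = 3e8 / (2 * 465000000.0) = 0.32 m

0.32 m


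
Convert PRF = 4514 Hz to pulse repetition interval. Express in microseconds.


PRI = 1/4514 = 0.000221533 s = 221.5 us

221.5 us


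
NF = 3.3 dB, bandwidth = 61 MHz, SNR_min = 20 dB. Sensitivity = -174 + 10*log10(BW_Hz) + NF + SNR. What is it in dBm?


10*log10(61000000.0) = 77.85
S = -174 + 77.85 + 3.3 + 20 = -72.8 dBm

-72.8 dBm


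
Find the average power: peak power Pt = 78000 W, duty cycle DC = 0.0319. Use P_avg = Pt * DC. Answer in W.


P_avg = 78000 * 0.0319 = 2488.2 W

2488.2 W


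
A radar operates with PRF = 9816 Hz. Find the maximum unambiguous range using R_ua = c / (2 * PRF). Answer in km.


R_ua = 3e8 / (2 * 9816) = 15281.2 m = 15.3 km

15.3 km


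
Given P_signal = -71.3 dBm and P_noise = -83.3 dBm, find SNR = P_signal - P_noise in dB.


SNR = -71.3 - (-83.3) = 12.0 dB

12.0 dB


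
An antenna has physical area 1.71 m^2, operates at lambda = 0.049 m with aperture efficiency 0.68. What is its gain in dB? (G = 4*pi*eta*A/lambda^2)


G_linear = 4*pi*0.68*1.71/0.049^2 = 6085.87
G_dB = 10*log10(6085.87) = 37.8 dB

37.8 dB


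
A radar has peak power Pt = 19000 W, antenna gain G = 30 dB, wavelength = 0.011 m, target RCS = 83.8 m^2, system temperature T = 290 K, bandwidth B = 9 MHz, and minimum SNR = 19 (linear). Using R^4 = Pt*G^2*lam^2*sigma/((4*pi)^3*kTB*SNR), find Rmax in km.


G_lin = 10^(30/10) = 1000.0
R^4 = 19000 * 1000.0^2 * 0.011^2 * 83.8 / ((4*pi)^3 * 1.38e-23 * 290 * 9000000.0 * 19)
R^4 = 1.41867e17 m^4
R_max = (1.41867e17)^(1/4) = 19407.5 m = 19.4 km

19.4 km


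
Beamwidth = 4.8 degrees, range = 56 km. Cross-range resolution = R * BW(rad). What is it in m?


BW_rad = 0.083775804
CR = 56000 * 0.083775804 = 4691.4 m

4691.4 m


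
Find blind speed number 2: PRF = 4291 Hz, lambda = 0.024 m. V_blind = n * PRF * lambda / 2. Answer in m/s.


V_blind = 2 * 4291 * 0.024 / 2 = 103.0 m/s

103.0 m/s


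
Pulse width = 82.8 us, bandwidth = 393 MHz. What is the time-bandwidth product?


TBP = 82.8 * 393 = 32540.4

32540.4


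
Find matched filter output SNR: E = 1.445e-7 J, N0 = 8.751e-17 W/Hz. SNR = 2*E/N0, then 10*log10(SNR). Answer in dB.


SNR_lin = 2 * 1.445e-7 / 8.751e-17 = 3.302e9
SNR_dB = 10*log10(3.302e9) = 95.2 dB

95.2 dB


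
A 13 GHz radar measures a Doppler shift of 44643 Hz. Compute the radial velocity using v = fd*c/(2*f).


v = 44643 * 3e8 / (2 * 13000000000.0) = 515.1 m/s

515.1 m/s


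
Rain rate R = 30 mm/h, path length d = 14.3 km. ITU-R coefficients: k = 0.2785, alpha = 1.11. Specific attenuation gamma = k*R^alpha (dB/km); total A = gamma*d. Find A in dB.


gamma = 0.2785 * 30^1.11 = 12.145903 dB/km
A = 12.145903 * 14.3 = 173.69 dB

173.69 dB


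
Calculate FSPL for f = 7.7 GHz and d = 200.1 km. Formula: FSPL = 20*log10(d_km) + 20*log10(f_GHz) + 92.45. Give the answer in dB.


20*log10(200.1) = 46.02
20*log10(7.7) = 17.73
FSPL = 156.2 dB

156.2 dB


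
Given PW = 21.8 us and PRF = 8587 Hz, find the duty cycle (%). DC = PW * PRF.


DC = 21.8e-6 * 8587 * 100 = 18.72%

18.72%


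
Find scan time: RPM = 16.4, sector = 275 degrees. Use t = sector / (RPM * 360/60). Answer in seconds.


t = 275 / (16.4 * 360) * 60 = 2.79 s

2.79 s


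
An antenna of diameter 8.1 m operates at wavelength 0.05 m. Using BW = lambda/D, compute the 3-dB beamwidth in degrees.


BW_rad = 0.05 / 8.1 = 0.006173
BW_deg = 0.35 degrees

0.35 degrees


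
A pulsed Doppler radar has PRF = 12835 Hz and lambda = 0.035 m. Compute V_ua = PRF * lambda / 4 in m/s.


V_ua = 12835 * 0.035 / 4 = 112.3 m/s

112.3 m/s


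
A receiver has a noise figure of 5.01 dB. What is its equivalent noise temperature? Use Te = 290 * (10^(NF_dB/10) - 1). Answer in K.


NF_lin = 10^(5.01/10) = 3.169567
Te = 290 * (3.169567 - 1) = 629.2 K

629.2 K


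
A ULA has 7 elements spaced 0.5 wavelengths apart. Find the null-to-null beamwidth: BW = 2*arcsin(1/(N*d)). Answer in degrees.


1/(N*d) = 1/(7*0.5) = 0.285714
BW = 2*arcsin(0.285714) = 33.2 degrees

33.2 degrees


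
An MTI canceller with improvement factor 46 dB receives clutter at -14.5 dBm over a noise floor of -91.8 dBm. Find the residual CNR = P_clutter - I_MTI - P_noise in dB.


CNR = -14.5 - 46 - (-91.8) = 31.3 dB

31.3 dB


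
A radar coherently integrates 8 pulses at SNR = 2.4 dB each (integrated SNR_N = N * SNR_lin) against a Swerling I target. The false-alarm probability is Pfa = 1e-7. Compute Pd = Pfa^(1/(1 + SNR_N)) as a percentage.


SNR_lin = 10^(2.4/10) = 1.7378
SNR_N = 8 * 1.7378 = 13.9024
1/(1 + SNR_N) = 1/14.9024 = 0.0671033
Pd = (1e-7)^0.0671033 = 0.33906
Pd = 33.9%

33.9%


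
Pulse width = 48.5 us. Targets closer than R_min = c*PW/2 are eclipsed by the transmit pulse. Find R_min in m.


R_min = 3e8 * 48.5e-6 / 2 = 7275.0 m

7275.0 m


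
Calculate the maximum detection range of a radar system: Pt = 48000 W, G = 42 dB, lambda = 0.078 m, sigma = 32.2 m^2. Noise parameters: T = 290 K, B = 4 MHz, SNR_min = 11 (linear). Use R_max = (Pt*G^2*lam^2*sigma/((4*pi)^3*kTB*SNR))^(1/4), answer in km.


G_lin = 10^(42/10) = 15848.931925
R^4 = 48000 * 15848.931925^2 * 0.078^2 * 32.2 / ((4*pi)^3 * 1.38e-23 * 290 * 4000000.0 * 11)
R^4 = 6.75969e21 m^4
R_max = (6.75969e21)^(1/4) = 286735.7 m = 286.7 km

286.7 km


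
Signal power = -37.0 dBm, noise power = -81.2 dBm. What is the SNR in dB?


SNR = -37.0 - (-81.2) = 44.2 dB

44.2 dB


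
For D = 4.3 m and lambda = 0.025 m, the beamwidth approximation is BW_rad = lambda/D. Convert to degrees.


BW_rad = 0.025 / 4.3 = 0.005814
BW_deg = 0.33 degrees

0.33 degrees


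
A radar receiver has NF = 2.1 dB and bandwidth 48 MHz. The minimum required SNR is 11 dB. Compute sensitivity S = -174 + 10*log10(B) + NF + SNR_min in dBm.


10*log10(48000000.0) = 76.81
S = -174 + 76.81 + 2.1 + 11 = -84.1 dBm

-84.1 dBm


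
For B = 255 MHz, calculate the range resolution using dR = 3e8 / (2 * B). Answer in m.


dR = 3e8 / (2 * 255000000.0) = 0.59 m

0.59 m


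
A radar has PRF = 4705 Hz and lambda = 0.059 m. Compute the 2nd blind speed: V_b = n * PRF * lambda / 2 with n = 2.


V_blind = 2 * 4705 * 0.059 / 2 = 277.6 m/s

277.6 m/s


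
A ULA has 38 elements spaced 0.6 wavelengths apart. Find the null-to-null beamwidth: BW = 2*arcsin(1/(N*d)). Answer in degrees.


1/(N*d) = 1/(38*0.6) = 0.04386
BW = 2*arcsin(0.04386) = 5.0 degrees

5.0 degrees


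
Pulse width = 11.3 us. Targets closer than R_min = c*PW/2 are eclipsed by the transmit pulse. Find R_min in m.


R_min = 3e8 * 11.3e-6 / 2 = 1695.0 m

1695.0 m


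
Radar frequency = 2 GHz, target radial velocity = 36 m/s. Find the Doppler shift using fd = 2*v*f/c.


fd = 2 * 36 * 2000000000.0 / 3e8 = 480.0 Hz

480.0 Hz


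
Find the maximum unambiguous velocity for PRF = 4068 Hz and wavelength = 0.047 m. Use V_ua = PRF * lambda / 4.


V_ua = 4068 * 0.047 / 4 = 47.8 m/s

47.8 m/s


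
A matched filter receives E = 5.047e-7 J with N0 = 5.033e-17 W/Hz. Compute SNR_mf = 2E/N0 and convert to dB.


SNR_lin = 2 * 5.047e-7 / 5.033e-17 = 2.006e10
SNR_dB = 10*log10(2.006e10) = 103.0 dB

103.0 dB


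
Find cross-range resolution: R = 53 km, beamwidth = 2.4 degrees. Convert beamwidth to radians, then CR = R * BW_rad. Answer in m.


BW_rad = 0.041887902
CR = 53000 * 0.041887902 = 2220.1 m

2220.1 m


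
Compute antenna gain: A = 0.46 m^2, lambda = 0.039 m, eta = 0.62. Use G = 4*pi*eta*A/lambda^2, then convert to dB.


G_linear = 4*pi*0.62*0.46/0.039^2 = 2356.3
G_dB = 10*log10(2356.3) = 33.7 dB

33.7 dB


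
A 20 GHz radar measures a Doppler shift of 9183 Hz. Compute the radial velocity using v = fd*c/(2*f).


v = 9183 * 3e8 / (2 * 20000000000.0) = 68.9 m/s

68.9 m/s
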